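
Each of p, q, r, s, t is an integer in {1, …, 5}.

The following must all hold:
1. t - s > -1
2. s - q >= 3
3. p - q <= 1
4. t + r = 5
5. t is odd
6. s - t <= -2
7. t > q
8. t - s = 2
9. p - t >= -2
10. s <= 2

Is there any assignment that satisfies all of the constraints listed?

Unsatisfiable

Constraints 2, 3, 6, and 9 give p − t ≥ -2, t − s ≥ 2, s − q ≥ 3, q − p ≥ -1.
Adding all 4 inequalities: the left sides telescope to 0, and the right sides sum to (-2) + 2 + 3 + (-1) = 2. So 0 ≥ 2, which is false.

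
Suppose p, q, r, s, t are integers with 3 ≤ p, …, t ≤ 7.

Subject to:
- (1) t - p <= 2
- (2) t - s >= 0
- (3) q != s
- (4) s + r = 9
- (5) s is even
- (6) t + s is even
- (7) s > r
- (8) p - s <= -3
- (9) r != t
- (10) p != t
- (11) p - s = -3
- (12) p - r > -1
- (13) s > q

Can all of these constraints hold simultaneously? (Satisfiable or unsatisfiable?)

Constraints 1, 2, and 8 give p − t ≥ -2, t − s ≥ 0, s − p ≥ 3.
Adding all 3 inequalities: the left sides telescope to 0, and the right sides sum to (-2) + 0 + 3 = 1. So 0 ≥ 1, which is false.

Unsatisfiable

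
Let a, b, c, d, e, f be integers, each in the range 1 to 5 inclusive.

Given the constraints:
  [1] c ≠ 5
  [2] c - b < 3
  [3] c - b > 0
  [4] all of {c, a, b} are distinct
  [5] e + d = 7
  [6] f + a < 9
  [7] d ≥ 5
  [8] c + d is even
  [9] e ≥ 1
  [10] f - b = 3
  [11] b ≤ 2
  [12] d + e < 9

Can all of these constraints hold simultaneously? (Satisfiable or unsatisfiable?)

Take a = 2, b = 1, c = 3, d = 5, e = 2, f = 4. Then constraint 2: c - b = 2; constraint 3: c - b = 2, and every other listed constraint is also met.

Satisfiable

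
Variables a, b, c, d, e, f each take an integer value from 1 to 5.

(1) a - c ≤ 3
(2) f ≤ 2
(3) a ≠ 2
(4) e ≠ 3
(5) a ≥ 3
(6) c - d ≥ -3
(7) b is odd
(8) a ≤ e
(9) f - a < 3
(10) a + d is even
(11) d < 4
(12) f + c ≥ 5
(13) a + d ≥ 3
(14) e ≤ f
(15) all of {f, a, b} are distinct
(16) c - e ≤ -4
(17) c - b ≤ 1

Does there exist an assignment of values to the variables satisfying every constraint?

Unsatisfiable

From constraints 5 and 8: e ≥ a and a ≥ 3, so e ≥ 3. From constraints 2 and 14: e ≤ f and f ≤ 2, so e ≤ 2. But 2 < 3, so no value of e works.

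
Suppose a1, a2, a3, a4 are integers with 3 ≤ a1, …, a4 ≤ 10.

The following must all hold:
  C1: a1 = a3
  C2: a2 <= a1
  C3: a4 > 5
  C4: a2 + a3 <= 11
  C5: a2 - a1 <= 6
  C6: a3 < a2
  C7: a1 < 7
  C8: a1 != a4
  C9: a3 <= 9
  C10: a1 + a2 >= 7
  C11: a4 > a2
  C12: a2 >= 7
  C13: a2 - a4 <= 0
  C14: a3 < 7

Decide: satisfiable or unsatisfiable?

Unsatisfiable

From constraints 2 and 12: a1 ≥ a2 and a2 ≥ 7, so a1 ≥ 7. From constraint 7: a1 ≤ 6. But 6 < 7, so no value of a1 works.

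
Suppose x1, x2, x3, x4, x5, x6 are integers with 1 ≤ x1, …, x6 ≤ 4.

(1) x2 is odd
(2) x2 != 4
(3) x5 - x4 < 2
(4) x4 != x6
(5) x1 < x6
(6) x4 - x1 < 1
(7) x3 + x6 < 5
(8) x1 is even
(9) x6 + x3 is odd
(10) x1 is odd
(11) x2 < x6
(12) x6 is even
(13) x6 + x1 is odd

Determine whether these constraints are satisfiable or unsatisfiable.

Constraint 12 makes x6 even and constraint 8 makes x1 even, so x6 + x1 must be even. Constraint 13 says x6 + x1 is odd — contradiction.

Unsatisfiable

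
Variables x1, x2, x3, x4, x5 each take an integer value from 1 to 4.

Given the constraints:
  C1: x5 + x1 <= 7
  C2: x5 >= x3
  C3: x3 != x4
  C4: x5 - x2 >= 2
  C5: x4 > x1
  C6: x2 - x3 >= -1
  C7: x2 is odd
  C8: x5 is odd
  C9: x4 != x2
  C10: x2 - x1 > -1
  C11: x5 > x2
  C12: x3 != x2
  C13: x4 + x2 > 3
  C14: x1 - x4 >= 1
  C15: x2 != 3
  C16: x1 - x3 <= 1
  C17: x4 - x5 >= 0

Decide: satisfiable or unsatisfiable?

Unsatisfiable

Constraints 4, 6, 14, 16, and 17 give x2 − x3 ≥ -1, x3 − x1 ≥ -1, x1 − x4 ≥ 1, x4 − x5 ≥ 0, x5 − x2 ≥ 2.
Adding all 5 inequalities: the left sides telescope to 0, and the right sides sum to (-1) + (-1) + 1 + 0 + 2 = 1. So 0 ≥ 1, which is false.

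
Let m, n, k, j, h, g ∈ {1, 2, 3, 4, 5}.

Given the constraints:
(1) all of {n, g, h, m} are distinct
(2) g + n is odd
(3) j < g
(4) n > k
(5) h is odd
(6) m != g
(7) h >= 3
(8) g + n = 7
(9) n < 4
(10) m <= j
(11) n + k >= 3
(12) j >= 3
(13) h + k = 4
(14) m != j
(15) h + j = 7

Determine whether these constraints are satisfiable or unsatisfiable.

Satisfiable

Try m = 1, n = 2, k = 1, j = 4, h = 3, g = 5.
Check constraint 8: g + n = 7; constraint 11: n + k = 3; constraint 13: h + k = 4. The remaining constraints are straightforward to verify.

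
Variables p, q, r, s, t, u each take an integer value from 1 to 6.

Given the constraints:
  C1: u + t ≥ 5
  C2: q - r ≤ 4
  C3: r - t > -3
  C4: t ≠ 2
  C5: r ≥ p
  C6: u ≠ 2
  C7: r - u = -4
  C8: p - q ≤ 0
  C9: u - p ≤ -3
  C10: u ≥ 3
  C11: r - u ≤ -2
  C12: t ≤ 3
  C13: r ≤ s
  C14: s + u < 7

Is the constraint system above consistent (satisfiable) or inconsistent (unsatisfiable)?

Constraints 2, 8, 9, and 11 give q − p ≥ 0, p − u ≥ 3, u − r ≥ 2, r − q ≥ -4.
Adding all 4 inequalities: the left sides telescope to 0, and the right sides sum to 0 + 3 + 2 + (-4) = 1. So 0 ≥ 1, which is false.

Unsatisfiable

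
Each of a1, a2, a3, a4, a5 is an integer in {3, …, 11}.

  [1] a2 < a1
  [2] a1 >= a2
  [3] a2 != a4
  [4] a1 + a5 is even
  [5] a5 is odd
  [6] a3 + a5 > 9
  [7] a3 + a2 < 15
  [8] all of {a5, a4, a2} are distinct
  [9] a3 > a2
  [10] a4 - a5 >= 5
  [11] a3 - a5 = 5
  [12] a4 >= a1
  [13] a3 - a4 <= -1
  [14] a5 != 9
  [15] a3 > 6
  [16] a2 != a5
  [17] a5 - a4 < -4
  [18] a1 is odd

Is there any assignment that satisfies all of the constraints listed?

Satisfiable

Setting (a1, a2, a3, a4, a5) = (7, 5, 8, 10, 3) satisfies everything: constraint 6: a3 + a5 = 11; constraint 7: a3 + a2 = 13; constraint 10: a4 - a5 = 7, and the others follow.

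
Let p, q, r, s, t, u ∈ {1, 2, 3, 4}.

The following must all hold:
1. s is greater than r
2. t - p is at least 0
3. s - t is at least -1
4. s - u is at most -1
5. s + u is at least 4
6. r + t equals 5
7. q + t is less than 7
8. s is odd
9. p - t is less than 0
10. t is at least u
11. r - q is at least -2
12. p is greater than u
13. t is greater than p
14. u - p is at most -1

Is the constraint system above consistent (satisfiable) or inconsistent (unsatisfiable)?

Unsatisfiable

Constraints 2, 3, 4, and 14 give t − p ≥ 0, p − u ≥ 1, u − s ≥ 1, s − t ≥ -1.
Adding all 4 inequalities: the left sides telescope to 0, and the right sides sum to 0 + 1 + 1 + (-1) = 1. So 0 ≥ 1, which is false.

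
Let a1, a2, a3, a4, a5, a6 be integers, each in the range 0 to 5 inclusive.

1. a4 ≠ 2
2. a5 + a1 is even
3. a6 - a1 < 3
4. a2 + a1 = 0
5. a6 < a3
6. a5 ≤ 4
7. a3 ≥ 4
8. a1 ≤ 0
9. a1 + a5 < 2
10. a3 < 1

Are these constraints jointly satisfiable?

From constraint 7: a3 ≥ 4. From constraint 10: a3 ≤ 0. But 0 < 4, so no value of a3 works.

Unsatisfiable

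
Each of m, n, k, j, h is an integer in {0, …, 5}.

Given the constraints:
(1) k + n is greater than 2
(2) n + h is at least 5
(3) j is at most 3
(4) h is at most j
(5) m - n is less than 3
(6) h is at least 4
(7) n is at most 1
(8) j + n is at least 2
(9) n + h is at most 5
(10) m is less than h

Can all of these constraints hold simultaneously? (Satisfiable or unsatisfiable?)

From constraint 7: n ≤ 1. From constraints 3 and 4: h ≤ j ≤ 3. Hence n + h ≤ 4. But constraint 2 requires n + h ≥ 5, and 5 > 4. Contradiction.

Unsatisfiable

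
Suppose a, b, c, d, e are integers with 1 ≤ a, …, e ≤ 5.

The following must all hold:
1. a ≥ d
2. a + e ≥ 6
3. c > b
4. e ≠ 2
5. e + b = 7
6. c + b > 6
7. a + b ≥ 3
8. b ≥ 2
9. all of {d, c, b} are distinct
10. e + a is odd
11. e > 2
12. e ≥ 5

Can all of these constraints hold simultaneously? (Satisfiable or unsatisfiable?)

One satisfying assignment is a = 2, b = 2, c = 5, d = 1, e = 5.
For the less obvious constraints — constraint 2: a + e = 7; constraint 5: e + b = 7; constraint 6: c + b = 7 — and the others hold by inspection.

Satisfiable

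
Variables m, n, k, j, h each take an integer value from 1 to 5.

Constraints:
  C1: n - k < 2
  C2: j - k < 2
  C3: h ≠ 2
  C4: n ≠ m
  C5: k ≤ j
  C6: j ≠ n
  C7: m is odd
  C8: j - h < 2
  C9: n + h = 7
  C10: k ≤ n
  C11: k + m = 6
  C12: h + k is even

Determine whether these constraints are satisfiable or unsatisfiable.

One satisfying assignment is m = 3, n = 4, k = 3, j = 3, h = 3.
For the less obvious constraints — constraint 1: n - k = 1; constraint 2: j - k = 0; constraint 8: j - h = 0 — and the others hold by inspection.

Satisfiable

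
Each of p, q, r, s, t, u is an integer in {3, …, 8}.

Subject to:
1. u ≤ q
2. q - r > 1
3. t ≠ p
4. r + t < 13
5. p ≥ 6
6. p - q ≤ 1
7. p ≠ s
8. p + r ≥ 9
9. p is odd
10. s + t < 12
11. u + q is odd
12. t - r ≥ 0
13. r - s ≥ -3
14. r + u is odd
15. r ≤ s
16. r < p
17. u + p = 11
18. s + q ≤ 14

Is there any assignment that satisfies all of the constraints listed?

Satisfiable

The assignment p = 7, q = 7, r = 5, s = 5, t = 5, u = 4 works:
  constraint 2 holds since q - r = 2.
  constraint 4 holds since r + t = 10.
  constraint 6 holds since p - q = 0.
The rest check out directly.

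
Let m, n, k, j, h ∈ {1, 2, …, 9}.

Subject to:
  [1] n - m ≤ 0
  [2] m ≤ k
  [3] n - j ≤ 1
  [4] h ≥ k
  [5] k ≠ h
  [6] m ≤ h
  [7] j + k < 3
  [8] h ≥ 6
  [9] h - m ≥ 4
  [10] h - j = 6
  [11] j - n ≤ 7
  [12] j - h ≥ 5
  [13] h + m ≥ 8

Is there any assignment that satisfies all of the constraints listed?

Unsatisfiable

Constraints 1, 9, 11, and 12 give m − n ≥ 0, n − j ≥ -7, j − h ≥ 5, h − m ≥ 4.
Adding all 4 inequalities: the left sides telescope to 0, and the right sides sum to 0 + (-7) + 5 + 4 = 2. So 0 ≥ 2, which is false.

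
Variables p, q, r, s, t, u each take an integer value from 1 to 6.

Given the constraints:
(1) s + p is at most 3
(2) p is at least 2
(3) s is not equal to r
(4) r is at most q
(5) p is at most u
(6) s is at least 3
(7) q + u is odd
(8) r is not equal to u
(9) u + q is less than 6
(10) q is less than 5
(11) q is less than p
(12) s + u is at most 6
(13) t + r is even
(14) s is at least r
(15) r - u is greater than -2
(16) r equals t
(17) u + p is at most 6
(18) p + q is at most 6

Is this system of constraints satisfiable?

Unsatisfiable

From constraint 6: s ≥ 3. From constraint 2: p ≥ 2. Hence s + p ≥ 5. But constraint 1 requires s + p ≤ 3, and 3 < 5. Contradiction.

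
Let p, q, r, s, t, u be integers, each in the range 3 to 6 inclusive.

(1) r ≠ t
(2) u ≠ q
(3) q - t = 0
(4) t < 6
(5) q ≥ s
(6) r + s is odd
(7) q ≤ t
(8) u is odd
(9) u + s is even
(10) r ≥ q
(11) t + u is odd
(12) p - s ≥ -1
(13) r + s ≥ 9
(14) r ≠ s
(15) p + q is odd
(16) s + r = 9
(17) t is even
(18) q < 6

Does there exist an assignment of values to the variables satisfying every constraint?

Satisfiable

One satisfying assignment is p = 5, q = 4, r = 6, s = 3, t = 4, u = 3.
For the less obvious constraints — constraint 3: q - t = 0; constraint 12: p - s = 2; constraint 13: r + s = 9 — and the others hold by inspection.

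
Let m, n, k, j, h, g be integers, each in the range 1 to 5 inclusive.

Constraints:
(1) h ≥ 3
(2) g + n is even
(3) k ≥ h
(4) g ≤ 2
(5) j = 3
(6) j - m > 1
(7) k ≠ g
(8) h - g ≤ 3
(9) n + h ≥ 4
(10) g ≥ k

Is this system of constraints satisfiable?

Unsatisfiable

From constraints 1 and 3: k ≥ h and h ≥ 3, so k ≥ 3. From constraints 4 and 10: k ≤ g and g ≤ 2, so k ≤ 2. But 2 < 3, so no value of k works.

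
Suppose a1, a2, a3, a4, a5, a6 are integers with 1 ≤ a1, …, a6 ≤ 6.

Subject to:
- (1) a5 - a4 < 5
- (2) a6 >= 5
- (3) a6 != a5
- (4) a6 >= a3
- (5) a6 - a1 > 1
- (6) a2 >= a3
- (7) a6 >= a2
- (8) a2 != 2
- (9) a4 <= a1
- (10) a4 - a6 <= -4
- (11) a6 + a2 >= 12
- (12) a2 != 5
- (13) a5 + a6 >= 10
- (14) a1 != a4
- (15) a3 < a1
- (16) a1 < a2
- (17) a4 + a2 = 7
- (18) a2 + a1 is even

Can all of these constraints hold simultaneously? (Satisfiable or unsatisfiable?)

Satisfiable

Take a1 = 2, a2 = 6, a3 = 1, a4 = 1, a5 = 4, a6 = 6. Then constraint 1: a5 - a4 = 3; constraint 5: a6 - a1 = 4; constraint 10: a4 - a6 = -5, and every other listed constraint is also met.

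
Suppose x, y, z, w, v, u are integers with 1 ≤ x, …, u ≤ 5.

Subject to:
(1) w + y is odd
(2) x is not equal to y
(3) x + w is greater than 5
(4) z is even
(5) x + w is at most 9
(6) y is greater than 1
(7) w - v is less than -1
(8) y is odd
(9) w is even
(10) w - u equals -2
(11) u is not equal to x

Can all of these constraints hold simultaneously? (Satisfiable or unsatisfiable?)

Satisfiable

The assignment x = 5, y = 3, z = 4, w = 2, v = 5, u = 4 works:
  constraint 3 holds since x + w = 7.
  constraint 5 holds since x + w = 7.
  constraint 7 holds since w - v = -3.
The rest check out directly.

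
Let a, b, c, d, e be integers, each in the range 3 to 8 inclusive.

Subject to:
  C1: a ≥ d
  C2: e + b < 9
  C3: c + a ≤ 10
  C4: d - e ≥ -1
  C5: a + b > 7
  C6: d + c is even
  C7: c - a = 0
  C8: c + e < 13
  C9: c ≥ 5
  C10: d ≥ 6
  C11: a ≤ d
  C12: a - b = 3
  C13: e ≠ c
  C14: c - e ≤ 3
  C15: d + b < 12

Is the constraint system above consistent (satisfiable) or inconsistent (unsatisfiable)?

Unsatisfiable

From constraint 9: c ≥ 5. From constraints 1 and 10: a ≥ d ≥ 6. Hence c + a ≥ 11. But constraint 3 requires c + a ≤ 10, and 10 < 11. Contradiction.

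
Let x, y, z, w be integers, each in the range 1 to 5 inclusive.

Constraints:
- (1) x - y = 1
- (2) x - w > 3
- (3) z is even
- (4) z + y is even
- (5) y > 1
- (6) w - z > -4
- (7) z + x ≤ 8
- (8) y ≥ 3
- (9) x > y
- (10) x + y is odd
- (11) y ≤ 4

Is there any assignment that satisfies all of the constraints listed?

Satisfiable

Try x = 5, y = 4, z = 2, w = 1.
Check constraint 1: x - y = 1; constraint 2: x - w = 4. The remaining constraints are straightforward to verify.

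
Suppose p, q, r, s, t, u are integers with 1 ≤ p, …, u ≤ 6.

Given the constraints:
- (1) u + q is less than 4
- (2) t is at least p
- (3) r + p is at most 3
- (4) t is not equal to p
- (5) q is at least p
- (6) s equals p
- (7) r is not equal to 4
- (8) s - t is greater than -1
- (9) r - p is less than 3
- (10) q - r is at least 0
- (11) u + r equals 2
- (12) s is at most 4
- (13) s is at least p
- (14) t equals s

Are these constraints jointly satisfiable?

Unsatisfiable

From constraints 6 and 14, t = s = p, so t = p. But constraint 4 says t ≠ p. Contradiction.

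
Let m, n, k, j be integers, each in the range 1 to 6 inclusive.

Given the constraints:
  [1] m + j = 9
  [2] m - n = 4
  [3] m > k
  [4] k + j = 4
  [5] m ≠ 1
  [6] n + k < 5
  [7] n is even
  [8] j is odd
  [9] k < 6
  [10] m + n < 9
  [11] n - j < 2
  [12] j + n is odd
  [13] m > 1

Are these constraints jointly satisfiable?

One satisfying assignment is m = 6, n = 2, k = 1, j = 3.
For the less obvious constraints — constraint 1: m + j = 9; constraint 2: m - n = 4 — and the others hold by inspection.

Satisfiable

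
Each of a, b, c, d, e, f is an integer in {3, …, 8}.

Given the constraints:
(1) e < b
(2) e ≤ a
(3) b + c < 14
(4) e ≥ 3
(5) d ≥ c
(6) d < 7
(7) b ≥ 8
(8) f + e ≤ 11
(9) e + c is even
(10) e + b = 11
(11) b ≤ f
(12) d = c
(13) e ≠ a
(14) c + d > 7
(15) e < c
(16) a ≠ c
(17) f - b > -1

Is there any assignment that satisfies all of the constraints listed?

Setting (a, b, c, d, e, f) = (8, 8, 5, 5, 3, 8) satisfies everything: constraint 3: b + c = 13; constraint 8: f + e = 11, and the others follow.

Satisfiable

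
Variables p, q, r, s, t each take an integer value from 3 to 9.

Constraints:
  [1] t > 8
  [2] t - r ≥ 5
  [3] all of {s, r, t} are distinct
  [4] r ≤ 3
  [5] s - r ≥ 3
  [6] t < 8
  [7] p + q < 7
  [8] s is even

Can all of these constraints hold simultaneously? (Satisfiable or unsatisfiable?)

From constraint 1: t ≥ 9. From constraint 6: t ≤ 7. But 7 < 9, so no value of t works.

Unsatisfiable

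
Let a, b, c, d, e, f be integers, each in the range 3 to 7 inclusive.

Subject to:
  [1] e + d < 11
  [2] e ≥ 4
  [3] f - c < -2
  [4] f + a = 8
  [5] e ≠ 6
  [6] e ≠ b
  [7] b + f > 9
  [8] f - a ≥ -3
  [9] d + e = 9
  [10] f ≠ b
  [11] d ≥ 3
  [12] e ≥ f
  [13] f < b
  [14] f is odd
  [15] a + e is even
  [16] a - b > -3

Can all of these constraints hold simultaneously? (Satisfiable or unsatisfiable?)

Take a = 5, b = 7, c = 7, d = 4, e = 5, f = 3. Then constraint 1: e + d = 9; constraint 3: f - c = -4, and every other listed constraint is also met.

Satisfiable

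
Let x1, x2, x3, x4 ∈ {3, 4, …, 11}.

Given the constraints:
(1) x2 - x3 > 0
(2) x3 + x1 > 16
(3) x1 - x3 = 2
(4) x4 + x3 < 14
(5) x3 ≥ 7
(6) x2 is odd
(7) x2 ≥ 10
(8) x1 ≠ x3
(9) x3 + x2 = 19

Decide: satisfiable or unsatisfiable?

Take x1 = 10, x2 = 11, x3 = 8, x4 = 4. Then constraint 1: x2 - x3 = 3; constraint 2: x3 + x1 = 18, and every other listed constraint is also met.

Satisfiable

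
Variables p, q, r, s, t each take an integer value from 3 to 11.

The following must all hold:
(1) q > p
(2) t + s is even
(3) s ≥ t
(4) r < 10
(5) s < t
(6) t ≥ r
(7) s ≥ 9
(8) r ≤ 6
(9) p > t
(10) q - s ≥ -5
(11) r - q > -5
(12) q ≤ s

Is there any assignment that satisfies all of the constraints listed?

Unsatisfiable

Constraints 1, 5, 9, and 12 give t < p, p < q, q ≤ s, s < t. Chaining: t < p < q ≤ s < t, which forces t < t — impossible.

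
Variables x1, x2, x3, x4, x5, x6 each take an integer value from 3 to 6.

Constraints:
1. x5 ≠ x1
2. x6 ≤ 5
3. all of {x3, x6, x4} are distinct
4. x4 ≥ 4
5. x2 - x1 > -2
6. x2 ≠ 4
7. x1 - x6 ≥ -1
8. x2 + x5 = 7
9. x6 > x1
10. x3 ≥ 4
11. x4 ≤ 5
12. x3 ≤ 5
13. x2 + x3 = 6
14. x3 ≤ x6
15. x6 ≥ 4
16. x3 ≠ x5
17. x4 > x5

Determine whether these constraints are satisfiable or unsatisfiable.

Constraints 2, 4, 10, 11, 12, and 15 confine each of x3, x6, x4 to the 2 values {4, 5}.
Constraint 3 requires all 3 of them to be distinct, but only 2 values are available — impossible by the pigeonhole principle.

Unsatisfiable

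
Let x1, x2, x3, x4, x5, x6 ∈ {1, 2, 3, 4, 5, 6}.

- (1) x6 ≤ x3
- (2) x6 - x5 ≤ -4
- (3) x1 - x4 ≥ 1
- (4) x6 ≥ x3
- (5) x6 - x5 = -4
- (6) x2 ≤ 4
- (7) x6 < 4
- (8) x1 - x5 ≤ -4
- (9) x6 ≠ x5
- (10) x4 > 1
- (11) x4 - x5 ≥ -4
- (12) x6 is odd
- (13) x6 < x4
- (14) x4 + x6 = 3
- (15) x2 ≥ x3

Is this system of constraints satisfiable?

Unsatisfiable

Constraints 3, 8, and 11 give x4 − x5 ≥ -4, x5 − x1 ≥ 4, x1 − x4 ≥ 1.
Adding all 3 inequalities: the left sides telescope to 0, and the right sides sum to (-4) + 4 + 1 = 1. So 0 ≥ 1, which is false.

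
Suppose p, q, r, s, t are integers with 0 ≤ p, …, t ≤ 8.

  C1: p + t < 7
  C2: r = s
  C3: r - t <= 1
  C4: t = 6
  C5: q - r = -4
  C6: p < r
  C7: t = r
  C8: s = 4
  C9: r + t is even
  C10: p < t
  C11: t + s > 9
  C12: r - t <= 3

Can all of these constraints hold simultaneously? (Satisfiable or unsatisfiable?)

Unsatisfiable

Constraint 4 fixes t = 6 and constraint 8 fixes s = 4. Constraints 2 and 7 give t = r = s, so t = s. But 6 ≠ 4 — contradiction.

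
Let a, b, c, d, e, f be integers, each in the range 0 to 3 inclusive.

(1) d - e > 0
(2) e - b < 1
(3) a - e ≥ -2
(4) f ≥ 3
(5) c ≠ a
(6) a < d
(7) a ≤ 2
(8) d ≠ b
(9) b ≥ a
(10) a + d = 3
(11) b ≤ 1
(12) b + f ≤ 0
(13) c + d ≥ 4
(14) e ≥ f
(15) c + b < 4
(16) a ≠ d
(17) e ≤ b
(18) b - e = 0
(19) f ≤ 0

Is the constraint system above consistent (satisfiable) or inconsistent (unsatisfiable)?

Unsatisfiable

From constraints 4 and 14: e ≥ f and f ≥ 3, so e ≥ 3. From constraints 11 and 17: e ≤ b and b ≤ 1, so e ≤ 1. But 1 < 3, so no value of e works.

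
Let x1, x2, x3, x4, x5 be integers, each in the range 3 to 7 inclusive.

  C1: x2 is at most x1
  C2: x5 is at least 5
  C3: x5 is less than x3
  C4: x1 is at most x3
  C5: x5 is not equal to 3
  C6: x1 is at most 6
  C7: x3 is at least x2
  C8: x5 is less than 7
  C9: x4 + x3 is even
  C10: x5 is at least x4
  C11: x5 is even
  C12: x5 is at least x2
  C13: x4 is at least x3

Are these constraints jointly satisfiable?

Unsatisfiable

Constraints 3, 10, and 13 give x3 ≤ x4, x4 ≤ x5, x5 < x3. Chaining: x3 ≤ x4 ≤ x5 < x3, which forces x3 < x3 — impossible.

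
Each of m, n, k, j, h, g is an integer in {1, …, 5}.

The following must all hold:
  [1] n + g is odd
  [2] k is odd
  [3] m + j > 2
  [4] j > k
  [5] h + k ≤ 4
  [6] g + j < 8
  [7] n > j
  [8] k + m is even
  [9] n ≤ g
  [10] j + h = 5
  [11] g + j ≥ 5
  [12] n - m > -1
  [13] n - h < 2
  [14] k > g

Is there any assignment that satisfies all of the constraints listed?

Constraints 4, 7, 9, and 14 give j < n, n ≤ g, g < k, k < j. Chaining: j < n ≤ g < k < j, which forces j < j — impossible.

Unsatisfiable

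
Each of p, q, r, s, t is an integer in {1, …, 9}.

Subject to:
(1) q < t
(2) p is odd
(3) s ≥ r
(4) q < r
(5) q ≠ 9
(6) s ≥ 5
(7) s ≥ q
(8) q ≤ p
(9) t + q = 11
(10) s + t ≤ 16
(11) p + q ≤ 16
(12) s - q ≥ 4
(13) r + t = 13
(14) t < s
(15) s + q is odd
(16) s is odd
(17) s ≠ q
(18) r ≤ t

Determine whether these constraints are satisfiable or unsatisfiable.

Setting (p, q, r, s, t) = (9, 4, 6, 9, 7) satisfies everything: constraint 9: t + q = 11; constraint 10: s + t = 16; constraint 11: p + q = 13, and the others follow.

Satisfiable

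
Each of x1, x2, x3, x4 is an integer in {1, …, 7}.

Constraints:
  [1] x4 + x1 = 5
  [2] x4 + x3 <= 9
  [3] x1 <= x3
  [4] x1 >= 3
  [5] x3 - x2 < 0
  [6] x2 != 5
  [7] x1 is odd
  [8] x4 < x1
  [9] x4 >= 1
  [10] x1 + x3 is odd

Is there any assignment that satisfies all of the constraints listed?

Setting (x1, x2, x3, x4) = (3, 6, 4, 2) satisfies everything: constraint 1: x4 + x1 = 5; constraint 2: x4 + x3 = 6, and the others follow.

Satisfiable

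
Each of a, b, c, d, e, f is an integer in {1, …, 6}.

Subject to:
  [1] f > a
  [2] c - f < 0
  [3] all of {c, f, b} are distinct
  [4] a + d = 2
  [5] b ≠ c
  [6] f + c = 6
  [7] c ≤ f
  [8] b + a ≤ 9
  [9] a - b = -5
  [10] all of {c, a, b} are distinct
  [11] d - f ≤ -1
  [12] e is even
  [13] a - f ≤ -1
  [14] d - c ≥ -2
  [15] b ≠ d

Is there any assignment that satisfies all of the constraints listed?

Try a = 1, b = 6, c = 2, d = 1, e = 2, f = 4.
Check constraint 2: c - f = -2; constraint 4: a + d = 2; constraint 6: f + c = 6. The remaining constraints are straightforward to verify.

Satisfiable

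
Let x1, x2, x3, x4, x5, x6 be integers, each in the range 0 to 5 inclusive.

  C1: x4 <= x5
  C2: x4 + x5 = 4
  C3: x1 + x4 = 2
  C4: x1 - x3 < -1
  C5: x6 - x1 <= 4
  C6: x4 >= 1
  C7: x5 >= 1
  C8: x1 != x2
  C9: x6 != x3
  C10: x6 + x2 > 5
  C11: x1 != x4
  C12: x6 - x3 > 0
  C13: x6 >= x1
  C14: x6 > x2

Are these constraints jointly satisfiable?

Satisfiable

One satisfying assignment is x1 = 0, x2 = 3, x3 = 3, x4 = 2, x5 = 2, x6 = 4.
For the less obvious constraints — constraint 2: x4 + x5 = 4; constraint 3: x1 + x4 = 2 — and the others hold by inspection.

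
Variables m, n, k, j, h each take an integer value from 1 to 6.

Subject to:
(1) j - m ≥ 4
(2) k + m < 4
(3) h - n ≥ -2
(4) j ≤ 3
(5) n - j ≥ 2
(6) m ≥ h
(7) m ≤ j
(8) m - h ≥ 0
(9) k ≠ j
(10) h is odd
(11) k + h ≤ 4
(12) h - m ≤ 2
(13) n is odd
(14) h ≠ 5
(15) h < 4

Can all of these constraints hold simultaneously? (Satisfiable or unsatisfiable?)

Unsatisfiable

Constraints 1, 3, 5, and 12 give j − m ≥ 4, m − h ≥ -2, h − n ≥ -2, n − j ≥ 2.
Adding all 4 inequalities: the left sides telescope to 0, and the right sides sum to 4 + (-2) + (-2) + 2 = 2. So 0 ≥ 2, which is false.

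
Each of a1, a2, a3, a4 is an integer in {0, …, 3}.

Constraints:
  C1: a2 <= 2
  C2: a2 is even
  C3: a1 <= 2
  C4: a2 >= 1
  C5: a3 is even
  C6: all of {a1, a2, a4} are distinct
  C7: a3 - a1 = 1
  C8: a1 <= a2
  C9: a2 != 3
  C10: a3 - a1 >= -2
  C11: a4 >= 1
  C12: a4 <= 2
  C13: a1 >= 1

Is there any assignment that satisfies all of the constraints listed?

Unsatisfiable

Constraints 1, 3, 4, 11, 12, and 13 confine each of a1, a2, a4 to the 2 values {1, 2}.
Constraint 6 requires all 3 of them to be distinct, but only 2 values are available — impossible by the pigeonhole principle.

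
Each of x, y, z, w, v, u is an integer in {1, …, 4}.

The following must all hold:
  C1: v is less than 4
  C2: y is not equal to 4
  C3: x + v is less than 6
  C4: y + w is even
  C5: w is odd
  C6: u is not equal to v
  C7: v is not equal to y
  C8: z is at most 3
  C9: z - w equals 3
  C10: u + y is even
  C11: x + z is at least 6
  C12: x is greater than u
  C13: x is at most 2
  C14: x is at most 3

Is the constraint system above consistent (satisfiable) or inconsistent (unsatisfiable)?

From constraint 13: x ≤ 2. From constraint 8: z ≤ 3. Hence x + z ≤ 5. But constraint 11 requires x + z ≥ 6, and 6 > 5. Contradiction.

Unsatisfiable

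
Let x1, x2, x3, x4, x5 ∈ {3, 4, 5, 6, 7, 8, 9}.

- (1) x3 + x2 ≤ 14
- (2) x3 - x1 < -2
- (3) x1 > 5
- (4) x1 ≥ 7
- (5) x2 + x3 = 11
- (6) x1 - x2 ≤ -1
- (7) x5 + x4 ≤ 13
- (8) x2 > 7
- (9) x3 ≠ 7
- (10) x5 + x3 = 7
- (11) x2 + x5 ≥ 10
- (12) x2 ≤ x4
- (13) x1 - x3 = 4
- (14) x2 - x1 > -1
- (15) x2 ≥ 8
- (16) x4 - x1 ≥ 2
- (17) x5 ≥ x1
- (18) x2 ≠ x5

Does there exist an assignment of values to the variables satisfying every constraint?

From constraints 4 and 17: x5 ≥ x1 ≥ 7. From constraints 12 and 15: x4 ≥ x2 ≥ 8. Hence x5 + x4 ≥ 15. But constraint 7 requires x5 + x4 ≤ 13, and 13 < 15. Contradiction.

Unsatisfiable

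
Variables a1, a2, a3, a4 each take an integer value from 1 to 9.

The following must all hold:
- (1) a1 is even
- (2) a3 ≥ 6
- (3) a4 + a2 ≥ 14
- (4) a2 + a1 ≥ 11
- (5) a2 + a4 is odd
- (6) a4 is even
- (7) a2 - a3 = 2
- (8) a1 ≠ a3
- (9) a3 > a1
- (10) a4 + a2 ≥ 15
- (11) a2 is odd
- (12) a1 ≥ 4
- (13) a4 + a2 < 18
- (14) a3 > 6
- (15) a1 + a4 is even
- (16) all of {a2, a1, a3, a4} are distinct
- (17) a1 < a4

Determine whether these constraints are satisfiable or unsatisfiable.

Satisfiable

Take a1 = 4, a2 = 9, a3 = 7, a4 = 6. Then constraint 3: a4 + a2 = 15; constraint 4: a2 + a1 = 13, and every other listed constraint is also met.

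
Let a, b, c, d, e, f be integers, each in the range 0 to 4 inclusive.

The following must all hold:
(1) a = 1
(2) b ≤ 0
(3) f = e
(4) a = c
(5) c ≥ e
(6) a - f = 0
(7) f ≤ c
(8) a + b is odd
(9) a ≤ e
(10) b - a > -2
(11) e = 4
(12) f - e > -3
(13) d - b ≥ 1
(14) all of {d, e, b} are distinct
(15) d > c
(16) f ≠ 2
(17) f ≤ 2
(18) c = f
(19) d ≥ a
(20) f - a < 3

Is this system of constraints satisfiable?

Constraint 1 fixes a = 1 and constraint 11 fixes e = 4. Constraints 3, 4, and 18 give a = c = f = e, so a = e. But 1 ≠ 4 — contradiction.

Unsatisfiable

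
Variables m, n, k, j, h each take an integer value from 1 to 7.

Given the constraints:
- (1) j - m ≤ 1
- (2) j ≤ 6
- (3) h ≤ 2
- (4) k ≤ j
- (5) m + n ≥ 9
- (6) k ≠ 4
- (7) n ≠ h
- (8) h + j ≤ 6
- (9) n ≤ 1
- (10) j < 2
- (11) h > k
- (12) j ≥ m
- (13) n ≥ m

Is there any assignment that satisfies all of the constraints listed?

Unsatisfiable

From constraints 2 and 12: m ≤ j ≤ 6. From constraint 9: n ≤ 1. Hence m + n ≤ 7. But constraint 5 requires m + n ≥ 9, and 9 > 7. Contradiction.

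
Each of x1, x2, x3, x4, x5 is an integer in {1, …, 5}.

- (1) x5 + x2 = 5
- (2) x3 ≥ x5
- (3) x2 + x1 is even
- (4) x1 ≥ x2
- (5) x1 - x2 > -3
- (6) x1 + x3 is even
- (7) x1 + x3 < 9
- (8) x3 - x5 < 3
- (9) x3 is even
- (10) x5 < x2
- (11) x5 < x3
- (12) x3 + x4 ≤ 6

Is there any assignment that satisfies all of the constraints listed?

Take x1 = 4, x2 = 4, x3 = 2, x4 = 3, x5 = 1. Then constraint 1: x5 + x2 = 5; constraint 5: x1 - x2 = 0, and every other listed constraint is also met.

Satisfiable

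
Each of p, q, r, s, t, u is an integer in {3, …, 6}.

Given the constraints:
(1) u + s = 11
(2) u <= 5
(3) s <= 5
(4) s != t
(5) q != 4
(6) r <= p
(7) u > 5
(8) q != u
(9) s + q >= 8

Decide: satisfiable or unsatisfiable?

From constraint 2: u ≤ 5. From constraint 3: s ≤ 5. Hence u + s ≤ 10. But constraint 1 requires u + s = 11, and 11 > 10. Contradiction.

Unsatisfiable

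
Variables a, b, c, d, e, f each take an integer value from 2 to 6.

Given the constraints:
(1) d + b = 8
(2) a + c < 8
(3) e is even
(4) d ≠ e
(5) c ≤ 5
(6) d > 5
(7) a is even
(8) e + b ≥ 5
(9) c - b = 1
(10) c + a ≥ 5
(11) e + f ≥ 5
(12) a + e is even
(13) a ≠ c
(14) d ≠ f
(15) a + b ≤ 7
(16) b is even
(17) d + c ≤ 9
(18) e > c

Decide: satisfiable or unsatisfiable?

One satisfying assignment is a = 4, b = 2, c = 3, d = 6, e = 4, f = 3.
For the less obvious constraints — constraint 1: d + b = 8; constraint 2: a + c = 7 — and the others hold by inspection.

Satisfiable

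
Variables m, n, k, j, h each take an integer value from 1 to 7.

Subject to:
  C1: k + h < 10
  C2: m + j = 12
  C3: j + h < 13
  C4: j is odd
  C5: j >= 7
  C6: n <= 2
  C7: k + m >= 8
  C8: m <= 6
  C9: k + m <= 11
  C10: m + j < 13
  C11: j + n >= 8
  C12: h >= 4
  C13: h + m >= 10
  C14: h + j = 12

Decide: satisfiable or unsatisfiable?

The assignment m = 5, n = 2, k = 3, j = 7, h = 5 works:
  constraint 1 holds since k + h = 8.
  constraint 2 holds since m + j = 12.
The rest check out directly.

Satisfiable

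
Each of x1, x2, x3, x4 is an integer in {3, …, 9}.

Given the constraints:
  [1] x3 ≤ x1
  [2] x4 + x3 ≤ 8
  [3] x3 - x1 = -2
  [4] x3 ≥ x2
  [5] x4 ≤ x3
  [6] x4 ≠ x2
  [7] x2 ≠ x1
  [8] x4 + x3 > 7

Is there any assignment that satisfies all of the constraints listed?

Satisfiable

One satisfying assignment is x1 = 7, x2 = 4, x3 = 5, x4 = 3.
For the less obvious constraints — constraint 2: x4 + x3 = 8; constraint 3: x3 - x1 = -2; constraint 8: x4 + x3 = 8 — and the others hold by inspection.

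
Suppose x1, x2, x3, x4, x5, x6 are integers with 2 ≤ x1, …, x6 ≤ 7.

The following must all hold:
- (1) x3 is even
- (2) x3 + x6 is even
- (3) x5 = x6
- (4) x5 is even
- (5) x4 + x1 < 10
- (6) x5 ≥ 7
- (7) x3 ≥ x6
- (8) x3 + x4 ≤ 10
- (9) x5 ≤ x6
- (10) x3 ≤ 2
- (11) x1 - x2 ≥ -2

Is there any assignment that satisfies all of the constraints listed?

Unsatisfiable

From constraints 6 and 9: x6 ≥ x5 and x5 ≥ 7, so x6 ≥ 7. From constraints 7 and 10: x6 ≤ x3 and x3 ≤ 2, so x6 ≤ 2. But 2 < 7, so no value of x6 works.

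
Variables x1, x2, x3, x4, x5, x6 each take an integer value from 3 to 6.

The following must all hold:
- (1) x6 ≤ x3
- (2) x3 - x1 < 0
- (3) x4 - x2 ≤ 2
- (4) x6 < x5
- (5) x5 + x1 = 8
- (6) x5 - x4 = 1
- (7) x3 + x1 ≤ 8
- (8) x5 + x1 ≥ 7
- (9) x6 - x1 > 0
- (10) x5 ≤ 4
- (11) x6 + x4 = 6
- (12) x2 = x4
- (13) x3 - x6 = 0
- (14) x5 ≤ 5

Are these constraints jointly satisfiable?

Constraints 1, 2, and 9 give x6 ≤ x3, x3 < x1, x1 < x6. Chaining: x6 ≤ x3 < x1 < x6, which forces x6 < x6 — impossible.

Unsatisfiable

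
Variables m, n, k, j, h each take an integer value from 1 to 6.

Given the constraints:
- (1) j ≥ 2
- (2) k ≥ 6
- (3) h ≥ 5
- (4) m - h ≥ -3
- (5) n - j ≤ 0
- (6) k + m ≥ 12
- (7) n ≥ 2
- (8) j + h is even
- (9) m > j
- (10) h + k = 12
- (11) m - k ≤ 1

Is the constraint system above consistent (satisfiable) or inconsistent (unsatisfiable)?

Setting (m, n, k, j, h) = (6, 4, 6, 4, 6) satisfies everything: constraint 4: m - h = 0; constraint 5: n - j = 0, and the others follow.

Satisfiable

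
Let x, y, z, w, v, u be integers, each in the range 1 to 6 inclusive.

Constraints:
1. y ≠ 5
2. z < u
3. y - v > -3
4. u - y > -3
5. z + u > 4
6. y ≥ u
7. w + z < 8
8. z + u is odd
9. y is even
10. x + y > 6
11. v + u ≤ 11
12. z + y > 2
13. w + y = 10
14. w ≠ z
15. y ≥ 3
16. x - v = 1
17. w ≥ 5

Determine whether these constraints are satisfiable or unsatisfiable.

Satisfiable

One satisfying assignment is x = 5, y = 4, z = 1, w = 6, v = 4, u = 4.
For the less obvious constraints — constraint 3: y - v = 0; constraint 4: u - y = 0 — and the others hold by inspection.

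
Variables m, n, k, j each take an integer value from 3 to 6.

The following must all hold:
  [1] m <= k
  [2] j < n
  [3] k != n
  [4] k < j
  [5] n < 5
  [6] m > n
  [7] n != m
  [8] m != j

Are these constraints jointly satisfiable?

Unsatisfiable

Constraints 1, 2, 4, and 6 give m ≤ k, k < j, j < n, n < m. Chaining: m ≤ k < j < n < m, which forces m < m — impossible.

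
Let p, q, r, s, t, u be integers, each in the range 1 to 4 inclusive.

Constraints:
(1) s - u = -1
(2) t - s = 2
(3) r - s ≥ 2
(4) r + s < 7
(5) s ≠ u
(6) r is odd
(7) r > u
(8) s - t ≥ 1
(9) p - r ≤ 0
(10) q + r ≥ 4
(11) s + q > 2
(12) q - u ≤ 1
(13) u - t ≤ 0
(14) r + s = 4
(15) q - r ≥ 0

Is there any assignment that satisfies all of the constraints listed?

Unsatisfiable

Constraints 3, 8, 12, 13, and 15 give q − r ≥ 0, r − s ≥ 2, s − t ≥ 1, t − u ≥ 0, u − q ≥ -1.
Adding all 5 inequalities: the left sides telescope to 0, and the right sides sum to 0 + 2 + 1 + 0 + (-1) = 2. So 0 ≥ 2, which is false.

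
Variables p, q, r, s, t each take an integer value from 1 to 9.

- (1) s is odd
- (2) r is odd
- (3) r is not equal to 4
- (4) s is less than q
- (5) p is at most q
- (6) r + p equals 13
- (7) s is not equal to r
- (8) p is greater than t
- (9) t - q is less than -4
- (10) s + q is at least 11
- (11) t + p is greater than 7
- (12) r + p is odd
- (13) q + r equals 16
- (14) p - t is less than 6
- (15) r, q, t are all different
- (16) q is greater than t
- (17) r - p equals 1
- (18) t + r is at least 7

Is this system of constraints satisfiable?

One satisfying assignment is p = 6, q = 9, r = 7, s = 5, t = 3.
For the less obvious constraints — constraint 6: r + p = 13; constraint 9: t - q = -6; constraint 10: s + q = 14 — and the others hold by inspection.

Satisfiable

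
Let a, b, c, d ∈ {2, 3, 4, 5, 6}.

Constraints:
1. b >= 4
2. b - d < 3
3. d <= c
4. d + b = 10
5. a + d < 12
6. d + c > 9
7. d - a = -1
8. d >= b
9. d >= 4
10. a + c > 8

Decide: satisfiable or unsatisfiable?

Satisfiable

Setting (a, b, c, d) = (6, 5, 5, 5) satisfies everything: constraint 2: b - d = 0; constraint 4: d + b = 10; constraint 5: a + d = 11, and the others follow.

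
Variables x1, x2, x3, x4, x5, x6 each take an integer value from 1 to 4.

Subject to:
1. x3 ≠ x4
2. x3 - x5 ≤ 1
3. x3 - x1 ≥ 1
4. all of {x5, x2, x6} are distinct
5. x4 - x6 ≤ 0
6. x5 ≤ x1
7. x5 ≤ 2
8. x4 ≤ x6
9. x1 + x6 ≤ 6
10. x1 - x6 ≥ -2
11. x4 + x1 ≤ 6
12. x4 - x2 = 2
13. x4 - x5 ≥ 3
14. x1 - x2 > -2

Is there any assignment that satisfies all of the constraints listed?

Constraints 2, 3, 5, 10, and 13 give x5 − x3 ≥ -1, x3 − x1 ≥ 1, x1 − x6 ≥ -2, x6 − x4 ≥ 0, x4 − x5 ≥ 3.
Adding all 5 inequalities: the left sides telescope to 0, and the right sides sum to (-1) + 1 + (-2) + 0 + 3 = 1. So 0 ≥ 1, which is false.

Unsatisfiable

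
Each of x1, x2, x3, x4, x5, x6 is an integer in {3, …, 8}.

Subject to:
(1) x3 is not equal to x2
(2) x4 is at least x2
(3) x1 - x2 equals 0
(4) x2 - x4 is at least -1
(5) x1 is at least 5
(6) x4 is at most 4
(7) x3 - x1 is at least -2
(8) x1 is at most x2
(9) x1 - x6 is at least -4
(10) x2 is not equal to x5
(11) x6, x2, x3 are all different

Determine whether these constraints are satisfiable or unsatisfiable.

From constraints 5 and 8: x2 ≥ x1 and x1 ≥ 5, so x2 ≥ 5. From constraints 2 and 6: x2 ≤ x4 and x4 ≤ 4, so x2 ≤ 4. But 4 < 5, so no value of x2 works.

Unsatisfiable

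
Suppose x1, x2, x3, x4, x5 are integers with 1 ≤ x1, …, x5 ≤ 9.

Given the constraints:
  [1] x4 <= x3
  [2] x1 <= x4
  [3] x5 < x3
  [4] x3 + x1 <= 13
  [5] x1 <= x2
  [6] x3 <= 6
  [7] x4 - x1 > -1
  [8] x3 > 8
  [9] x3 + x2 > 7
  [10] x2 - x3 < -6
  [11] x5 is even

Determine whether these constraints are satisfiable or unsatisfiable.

From constraint 8: x3 ≥ 9. From constraint 6: x3 ≤ 6. But 6 < 9, so no value of x3 works.

Unsatisfiable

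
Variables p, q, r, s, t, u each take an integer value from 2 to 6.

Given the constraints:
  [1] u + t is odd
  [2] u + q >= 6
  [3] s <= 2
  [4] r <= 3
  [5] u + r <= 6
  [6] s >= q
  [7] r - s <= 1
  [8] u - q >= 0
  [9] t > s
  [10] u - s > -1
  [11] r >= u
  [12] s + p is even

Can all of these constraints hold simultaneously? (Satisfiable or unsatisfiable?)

Unsatisfiable

From constraints 4 and 11: u ≤ r ≤ 3. From constraints 3 and 6: q ≤ s ≤ 2. Hence u + q ≤ 5. But constraint 2 requires u + q ≥ 6, and 6 > 5. Contradiction.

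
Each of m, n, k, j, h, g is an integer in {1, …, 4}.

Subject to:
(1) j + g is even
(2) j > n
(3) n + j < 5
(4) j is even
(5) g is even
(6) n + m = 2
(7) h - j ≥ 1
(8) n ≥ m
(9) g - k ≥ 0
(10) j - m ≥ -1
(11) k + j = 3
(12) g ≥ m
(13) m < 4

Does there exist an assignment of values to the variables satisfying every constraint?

One satisfying assignment is m = 1, n = 1, k = 1, j = 2, h = 4, g = 2.
For the less obvious constraints — constraint 3: n + j = 3; constraint 6: n + m = 2; constraint 7: h - j = 2 — and the others hold by inspection.

Satisfiable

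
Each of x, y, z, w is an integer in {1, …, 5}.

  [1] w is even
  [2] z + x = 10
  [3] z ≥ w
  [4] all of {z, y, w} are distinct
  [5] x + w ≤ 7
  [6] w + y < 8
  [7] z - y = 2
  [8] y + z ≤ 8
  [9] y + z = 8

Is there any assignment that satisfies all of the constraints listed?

Satisfiable

One satisfying assignment is x = 5, y = 3, z = 5, w = 2.
For the less obvious constraints — constraint 2: z + x = 10; constraint 5: x + w = 7 — and the others hold by inspection.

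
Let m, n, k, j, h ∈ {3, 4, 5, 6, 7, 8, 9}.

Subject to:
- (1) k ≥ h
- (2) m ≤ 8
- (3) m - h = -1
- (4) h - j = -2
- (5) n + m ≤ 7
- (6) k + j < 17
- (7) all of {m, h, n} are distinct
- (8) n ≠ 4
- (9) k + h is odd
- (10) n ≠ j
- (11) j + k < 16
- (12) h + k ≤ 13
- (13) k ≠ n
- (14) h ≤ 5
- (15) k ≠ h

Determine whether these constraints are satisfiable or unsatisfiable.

Satisfiable

Take m = 4, n = 3, k = 8, j = 7, h = 5. Then constraint 3: m - h = -1; constraint 4: h - j = -2, and every other listed constraint is also met.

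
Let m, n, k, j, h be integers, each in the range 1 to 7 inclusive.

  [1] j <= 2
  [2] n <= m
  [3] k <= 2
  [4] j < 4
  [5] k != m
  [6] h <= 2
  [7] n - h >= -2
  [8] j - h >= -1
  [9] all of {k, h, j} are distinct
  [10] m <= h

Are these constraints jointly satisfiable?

Unsatisfiable

Constraints 1, 3, and 6 confine each of k, h, j to the 2 values {1, 2} (the domain already gives each ≥ 1).
Constraint 9 requires all 3 of them to be distinct, but only 2 values are available — impossible by the pigeonhole principle.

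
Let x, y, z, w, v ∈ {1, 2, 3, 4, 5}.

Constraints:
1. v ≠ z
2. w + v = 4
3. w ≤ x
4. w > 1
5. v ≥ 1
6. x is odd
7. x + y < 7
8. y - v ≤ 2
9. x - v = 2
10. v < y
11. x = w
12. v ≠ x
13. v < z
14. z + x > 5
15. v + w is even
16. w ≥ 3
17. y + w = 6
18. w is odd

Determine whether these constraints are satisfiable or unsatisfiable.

Try x = 3, y = 3, z = 4, w = 3, v = 1.
Check constraint 2: w + v = 4; constraint 7: x + y = 6; constraint 8: y - v = 2. The remaining constraints are straightforward to verify.

Satisfiable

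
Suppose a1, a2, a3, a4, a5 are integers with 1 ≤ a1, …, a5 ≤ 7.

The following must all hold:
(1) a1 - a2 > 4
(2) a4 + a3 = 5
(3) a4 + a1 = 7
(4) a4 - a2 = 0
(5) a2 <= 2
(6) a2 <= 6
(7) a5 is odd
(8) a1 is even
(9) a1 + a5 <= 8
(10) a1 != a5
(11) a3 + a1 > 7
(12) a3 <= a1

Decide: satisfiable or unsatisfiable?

Satisfiable

Take a1 = 6, a2 = 1, a3 = 4, a4 = 1, a5 = 1. Then constraint 1: a1 - a2 = 5; constraint 2: a4 + a3 = 5, and every other listed constraint is also met.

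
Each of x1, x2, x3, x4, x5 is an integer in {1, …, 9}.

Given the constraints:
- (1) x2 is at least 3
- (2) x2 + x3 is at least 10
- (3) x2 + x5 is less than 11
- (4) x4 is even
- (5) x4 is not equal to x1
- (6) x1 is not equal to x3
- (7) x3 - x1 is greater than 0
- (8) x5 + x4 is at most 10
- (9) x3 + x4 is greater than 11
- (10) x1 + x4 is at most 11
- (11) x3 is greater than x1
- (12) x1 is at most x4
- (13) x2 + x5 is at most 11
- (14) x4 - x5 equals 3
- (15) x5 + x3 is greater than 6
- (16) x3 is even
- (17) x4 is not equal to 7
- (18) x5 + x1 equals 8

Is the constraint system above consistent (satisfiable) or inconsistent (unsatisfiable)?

The assignment x1 = 5, x2 = 6, x3 = 6, x4 = 6, x5 = 3 works:
  constraint 2 holds since x2 + x3 = 12.
  constraint 3 holds since x2 + x5 = 9.
  constraint 7 holds since x3 - x1 = 1.
The rest check out directly.

Satisfiable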